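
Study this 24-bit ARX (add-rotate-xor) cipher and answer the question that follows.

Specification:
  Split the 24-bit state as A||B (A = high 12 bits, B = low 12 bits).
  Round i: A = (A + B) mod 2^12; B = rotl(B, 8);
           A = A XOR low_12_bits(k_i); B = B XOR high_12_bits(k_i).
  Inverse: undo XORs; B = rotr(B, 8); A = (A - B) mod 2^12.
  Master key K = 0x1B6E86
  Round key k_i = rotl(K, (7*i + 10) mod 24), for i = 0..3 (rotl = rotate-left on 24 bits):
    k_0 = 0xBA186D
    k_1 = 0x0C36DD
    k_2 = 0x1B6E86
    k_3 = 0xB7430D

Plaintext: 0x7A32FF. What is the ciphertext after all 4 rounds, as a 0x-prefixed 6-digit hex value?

s_0 = plaintext = 0x7A32FF
s_1 = Round(s_0, k_0) = 0x2CF48E
s_2 = Round(s_1, k_1) = 0x180E8B
s_3 = Round(s_2, k_2) = 0xE8DA5E
s_4 = Round(s_3, k_3) = 0xBE65D1

0xBE65D1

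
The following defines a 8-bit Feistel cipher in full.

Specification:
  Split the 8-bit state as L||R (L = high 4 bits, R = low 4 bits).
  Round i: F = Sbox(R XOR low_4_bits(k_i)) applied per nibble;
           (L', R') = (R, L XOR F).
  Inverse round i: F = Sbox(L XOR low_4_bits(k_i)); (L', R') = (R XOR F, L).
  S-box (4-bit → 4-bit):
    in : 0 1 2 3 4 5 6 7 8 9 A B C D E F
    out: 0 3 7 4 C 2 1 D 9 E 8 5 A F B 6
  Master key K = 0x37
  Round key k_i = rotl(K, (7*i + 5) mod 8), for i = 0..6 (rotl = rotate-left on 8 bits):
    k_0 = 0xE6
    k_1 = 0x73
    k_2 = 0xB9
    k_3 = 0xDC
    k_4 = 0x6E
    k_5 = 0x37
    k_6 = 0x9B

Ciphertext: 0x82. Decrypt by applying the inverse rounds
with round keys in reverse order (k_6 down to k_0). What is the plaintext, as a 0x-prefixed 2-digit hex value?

0x55

s_0 = ciphertext = 0x82
s_1 = InvRound(s_0, k_6) = 0x68
s_2 = InvRound(s_1, k_5) = 0xB6
s_3 = InvRound(s_2, k_4) = 0x4B
s_4 = InvRound(s_3, k_3) = 0x24
s_5 = InvRound(s_4, k_2) = 0x12
s_6 = InvRound(s_5, k_1) = 0x51
s_7 = InvRound(s_6, k_0) = 0x55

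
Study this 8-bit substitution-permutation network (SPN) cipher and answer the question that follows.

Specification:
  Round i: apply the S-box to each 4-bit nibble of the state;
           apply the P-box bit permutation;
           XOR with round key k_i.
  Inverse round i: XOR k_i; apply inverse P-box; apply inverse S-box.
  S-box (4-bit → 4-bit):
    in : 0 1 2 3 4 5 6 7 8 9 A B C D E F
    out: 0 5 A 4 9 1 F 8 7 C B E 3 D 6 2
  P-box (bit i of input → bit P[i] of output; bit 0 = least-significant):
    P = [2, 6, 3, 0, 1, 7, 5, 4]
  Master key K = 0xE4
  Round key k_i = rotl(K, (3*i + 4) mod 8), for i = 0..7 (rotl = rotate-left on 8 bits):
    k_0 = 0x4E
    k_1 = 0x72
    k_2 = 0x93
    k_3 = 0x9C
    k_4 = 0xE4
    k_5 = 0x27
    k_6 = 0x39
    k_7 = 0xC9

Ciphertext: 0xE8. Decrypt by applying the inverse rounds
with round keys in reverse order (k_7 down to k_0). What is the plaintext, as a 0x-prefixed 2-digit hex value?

0x3D

s_0 = ciphertext = 0xE8
s_1 = InvRound(s_0, k_7) = 0x37
s_2 = InvRound(s_1, k_6) = 0x51
s_3 = InvRound(s_2, k_5) = 0xDC
s_4 = InvRound(s_3, k_4) = 0x93
s_5 = InvRound(s_4, k_3) = 0x5D
s_6 = InvRound(s_5, k_2) = 0xC8
s_7 = InvRound(s_6, k_1) = 0x63
s_8 = InvRound(s_7, k_0) = 0x3D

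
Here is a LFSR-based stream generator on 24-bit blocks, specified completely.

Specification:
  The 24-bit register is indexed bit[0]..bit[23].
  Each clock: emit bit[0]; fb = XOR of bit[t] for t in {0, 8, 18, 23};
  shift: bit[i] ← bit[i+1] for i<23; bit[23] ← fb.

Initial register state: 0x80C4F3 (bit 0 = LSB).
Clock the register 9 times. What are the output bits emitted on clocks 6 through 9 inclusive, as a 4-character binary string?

reg_0 = 0x80C4F3
clock 1: out=1, reg = 0x406279
clock 2: out=1, reg = 0xA0313C
clock 3: out=0, reg = 0x50189E
clock 4: out=0, reg = 0x280C4F
clock 5: out=1, reg = 0x940627
clock 6: out=1, reg = 0xCA0313
clock 7: out=1, reg = 0xE50189
clock 8: out=1, reg = 0x7280C4
clock 9: out=0, reg = 0x394062

1110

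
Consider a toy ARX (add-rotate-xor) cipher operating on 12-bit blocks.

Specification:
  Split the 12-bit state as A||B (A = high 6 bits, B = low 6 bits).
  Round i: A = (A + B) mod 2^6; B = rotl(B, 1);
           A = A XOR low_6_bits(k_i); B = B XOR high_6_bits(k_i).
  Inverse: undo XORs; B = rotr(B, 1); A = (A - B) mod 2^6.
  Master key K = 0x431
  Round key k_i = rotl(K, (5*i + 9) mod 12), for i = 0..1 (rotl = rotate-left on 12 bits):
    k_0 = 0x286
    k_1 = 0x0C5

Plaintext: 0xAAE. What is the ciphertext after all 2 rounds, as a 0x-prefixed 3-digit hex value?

0xC2D

s_0 = plaintext = 0xAAE
s_1 = Round(s_0, k_0) = 0x797
s_2 = Round(s_1, k_1) = 0xC2D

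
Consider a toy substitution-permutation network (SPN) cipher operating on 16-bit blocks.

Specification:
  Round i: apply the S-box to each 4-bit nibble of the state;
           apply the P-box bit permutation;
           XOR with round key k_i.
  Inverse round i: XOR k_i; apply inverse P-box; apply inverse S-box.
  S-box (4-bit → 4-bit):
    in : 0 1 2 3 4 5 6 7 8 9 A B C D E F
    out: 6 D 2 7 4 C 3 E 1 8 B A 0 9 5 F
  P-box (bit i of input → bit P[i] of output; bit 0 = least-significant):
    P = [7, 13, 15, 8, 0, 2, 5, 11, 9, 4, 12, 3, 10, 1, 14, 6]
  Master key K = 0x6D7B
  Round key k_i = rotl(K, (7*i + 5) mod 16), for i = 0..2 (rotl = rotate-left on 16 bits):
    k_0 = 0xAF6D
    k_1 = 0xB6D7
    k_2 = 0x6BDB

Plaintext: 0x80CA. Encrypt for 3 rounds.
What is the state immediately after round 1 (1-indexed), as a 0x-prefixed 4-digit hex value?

0x9AFD

s_0 = plaintext = 0x80CA
s_1 = Round(s_0, k_0) = 0x9AFD
s_2 = Round(s_1, k_1) = 0xBD2A
s_3 = Round(s_2, k_2) = 0x4815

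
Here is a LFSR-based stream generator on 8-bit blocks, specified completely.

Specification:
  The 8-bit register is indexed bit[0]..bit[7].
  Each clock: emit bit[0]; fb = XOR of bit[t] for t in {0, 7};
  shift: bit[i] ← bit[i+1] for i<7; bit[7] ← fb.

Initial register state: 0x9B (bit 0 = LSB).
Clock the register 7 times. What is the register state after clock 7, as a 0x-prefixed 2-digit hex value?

reg_0 = 0x9B
clock 1: out=1, reg = 0x4D
clock 2: out=1, reg = 0xA6
clock 3: out=0, reg = 0xD3
clock 4: out=1, reg = 0x69
clock 5: out=1, reg = 0xB4
clock 6: out=0, reg = 0xDA
clock 7: out=0, reg = 0xED

0xED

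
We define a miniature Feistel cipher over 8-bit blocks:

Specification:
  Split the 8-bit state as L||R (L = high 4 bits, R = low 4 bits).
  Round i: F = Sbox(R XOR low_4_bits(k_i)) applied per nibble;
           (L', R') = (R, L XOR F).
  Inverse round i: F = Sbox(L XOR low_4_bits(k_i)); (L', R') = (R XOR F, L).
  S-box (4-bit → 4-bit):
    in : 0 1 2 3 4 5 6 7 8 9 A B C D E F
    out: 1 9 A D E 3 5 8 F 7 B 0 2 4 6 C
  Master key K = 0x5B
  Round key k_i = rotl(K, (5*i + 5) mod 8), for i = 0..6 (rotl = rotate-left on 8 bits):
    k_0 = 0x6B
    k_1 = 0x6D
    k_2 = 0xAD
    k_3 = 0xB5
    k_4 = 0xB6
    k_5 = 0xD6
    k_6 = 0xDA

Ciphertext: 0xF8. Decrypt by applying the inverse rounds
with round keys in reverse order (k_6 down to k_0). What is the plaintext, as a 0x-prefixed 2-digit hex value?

0xD5

s_0 = ciphertext = 0xF8
s_1 = InvRound(s_0, k_6) = 0xBF
s_2 = InvRound(s_1, k_5) = 0xBB
s_3 = InvRound(s_2, k_4) = 0xFB
s_4 = InvRound(s_3, k_3) = 0x0F
s_5 = InvRound(s_4, k_2) = 0xB0
s_6 = InvRound(s_5, k_1) = 0x5B
s_7 = InvRound(s_6, k_0) = 0xD5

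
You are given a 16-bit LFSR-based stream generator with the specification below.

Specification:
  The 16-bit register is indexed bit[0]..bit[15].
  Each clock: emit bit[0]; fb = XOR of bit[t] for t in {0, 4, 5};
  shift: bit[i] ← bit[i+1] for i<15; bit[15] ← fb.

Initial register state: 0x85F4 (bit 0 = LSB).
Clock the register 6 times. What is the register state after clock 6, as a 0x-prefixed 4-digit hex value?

0x1217

reg_0 = 0x85F4
clock 1: out=0, reg = 0x42FA
clock 2: out=0, reg = 0x217D
clock 3: out=1, reg = 0x90BE
clock 4: out=0, reg = 0x485F
clock 5: out=1, reg = 0x242F
clock 6: out=1, reg = 0x1217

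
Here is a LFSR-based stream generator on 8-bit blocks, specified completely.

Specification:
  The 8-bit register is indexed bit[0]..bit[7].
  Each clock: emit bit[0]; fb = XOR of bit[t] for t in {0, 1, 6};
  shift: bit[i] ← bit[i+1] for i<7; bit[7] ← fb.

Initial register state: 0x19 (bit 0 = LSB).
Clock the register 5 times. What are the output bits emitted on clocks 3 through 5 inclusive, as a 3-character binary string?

011

reg_0 = 0x19
clock 1: out=1, reg = 0x8C
clock 2: out=0, reg = 0x46
clock 3: out=0, reg = 0x23
clock 4: out=1, reg = 0x11
clock 5: out=1, reg = 0x88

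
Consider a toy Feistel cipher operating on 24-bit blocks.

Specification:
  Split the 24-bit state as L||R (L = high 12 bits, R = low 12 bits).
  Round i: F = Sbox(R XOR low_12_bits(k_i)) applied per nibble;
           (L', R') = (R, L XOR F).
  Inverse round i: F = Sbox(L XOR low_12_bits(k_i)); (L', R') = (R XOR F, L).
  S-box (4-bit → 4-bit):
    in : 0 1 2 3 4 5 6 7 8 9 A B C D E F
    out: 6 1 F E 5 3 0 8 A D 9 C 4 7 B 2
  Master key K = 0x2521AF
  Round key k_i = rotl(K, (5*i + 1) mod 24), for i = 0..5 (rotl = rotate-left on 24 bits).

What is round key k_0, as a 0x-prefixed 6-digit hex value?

K = 0x2521AF
k_0 = rotl(K, (5*0+1) mod 24) = rotl(K, 1) = 0x4A435E

0x4A435E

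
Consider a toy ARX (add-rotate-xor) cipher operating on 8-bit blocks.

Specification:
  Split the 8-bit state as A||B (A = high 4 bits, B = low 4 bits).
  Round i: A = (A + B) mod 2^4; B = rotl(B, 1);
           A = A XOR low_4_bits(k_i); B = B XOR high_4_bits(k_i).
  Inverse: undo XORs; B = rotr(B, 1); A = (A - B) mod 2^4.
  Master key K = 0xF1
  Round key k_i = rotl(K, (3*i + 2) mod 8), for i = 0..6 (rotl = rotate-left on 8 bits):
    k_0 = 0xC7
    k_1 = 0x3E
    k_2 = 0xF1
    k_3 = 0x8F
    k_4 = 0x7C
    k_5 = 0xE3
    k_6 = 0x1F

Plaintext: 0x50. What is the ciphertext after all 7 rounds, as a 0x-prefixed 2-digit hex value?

0x4F

s_0 = plaintext = 0x50
s_1 = Round(s_0, k_0) = 0x2C
s_2 = Round(s_1, k_1) = 0x0A
s_3 = Round(s_2, k_2) = 0xBA
s_4 = Round(s_3, k_3) = 0xAD
s_5 = Round(s_4, k_4) = 0xBC
s_6 = Round(s_5, k_5) = 0x47
s_7 = Round(s_6, k_6) = 0x4F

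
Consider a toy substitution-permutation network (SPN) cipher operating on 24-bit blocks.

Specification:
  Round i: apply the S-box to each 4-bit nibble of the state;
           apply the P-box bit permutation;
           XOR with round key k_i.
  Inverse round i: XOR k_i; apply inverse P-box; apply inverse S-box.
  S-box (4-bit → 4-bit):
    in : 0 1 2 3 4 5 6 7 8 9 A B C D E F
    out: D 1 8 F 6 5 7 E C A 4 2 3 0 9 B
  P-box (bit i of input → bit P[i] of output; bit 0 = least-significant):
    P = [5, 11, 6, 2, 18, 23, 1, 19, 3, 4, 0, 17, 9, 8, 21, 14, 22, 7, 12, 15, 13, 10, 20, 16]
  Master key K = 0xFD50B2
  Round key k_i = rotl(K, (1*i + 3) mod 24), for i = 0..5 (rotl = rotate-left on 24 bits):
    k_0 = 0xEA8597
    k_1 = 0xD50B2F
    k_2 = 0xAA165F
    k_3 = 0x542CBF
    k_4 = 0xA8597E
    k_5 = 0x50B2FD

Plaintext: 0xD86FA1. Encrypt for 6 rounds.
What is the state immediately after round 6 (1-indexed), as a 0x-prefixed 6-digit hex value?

0x8FBAE6

s_0 = plaintext = 0xD86FA1
s_1 = Round(s_0, k_0) = 0xC816AD
s_2 = Round(s_1, k_1) = 0xD5BD34
s_3 = Round(s_2, k_2) = 0x660F1D
s_4 = Round(s_3, k_3) = 0x225A27
s_5 = Round(s_4, k_4) = 0x81D33B
s_6 = Round(s_5, k_5) = 0x8FBAE6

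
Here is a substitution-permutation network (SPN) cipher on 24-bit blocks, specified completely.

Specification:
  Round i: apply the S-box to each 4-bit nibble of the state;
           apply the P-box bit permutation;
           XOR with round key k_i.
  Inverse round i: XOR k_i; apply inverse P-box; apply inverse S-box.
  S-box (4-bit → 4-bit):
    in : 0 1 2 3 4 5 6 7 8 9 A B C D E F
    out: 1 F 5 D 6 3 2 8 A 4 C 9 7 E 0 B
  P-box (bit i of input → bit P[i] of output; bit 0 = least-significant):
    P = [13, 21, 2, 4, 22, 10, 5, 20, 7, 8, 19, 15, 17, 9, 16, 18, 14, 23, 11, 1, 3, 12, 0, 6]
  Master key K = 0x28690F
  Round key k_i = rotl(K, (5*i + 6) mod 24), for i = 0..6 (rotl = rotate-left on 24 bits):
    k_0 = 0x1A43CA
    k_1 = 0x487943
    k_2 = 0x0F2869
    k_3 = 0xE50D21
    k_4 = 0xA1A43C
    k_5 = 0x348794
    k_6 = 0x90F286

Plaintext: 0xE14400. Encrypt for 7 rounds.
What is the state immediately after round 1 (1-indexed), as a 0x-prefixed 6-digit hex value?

s_0 = plaintext = 0xE14400
s_1 = Round(s_0, k_0) = 0xD328C8
s_2 = Round(s_1, k_1) = 0x2BA430
s_3 = Round(s_2, k_2) = 0x524942
s_4 = Round(s_3, k_3) = 0xEC730D
s_5 = Round(s_4, k_4) = 0x4D6CA8
s_6 = Round(s_5, k_5) = 0x8C9C27
s_7 = Round(s_6, k_6) = 0x59AB76

0xD328C8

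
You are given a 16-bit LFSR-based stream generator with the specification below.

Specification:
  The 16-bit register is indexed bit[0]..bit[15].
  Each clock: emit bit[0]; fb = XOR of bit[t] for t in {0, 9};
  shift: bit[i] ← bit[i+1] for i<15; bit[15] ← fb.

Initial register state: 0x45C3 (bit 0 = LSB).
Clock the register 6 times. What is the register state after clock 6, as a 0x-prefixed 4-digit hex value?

0x8517

reg_0 = 0x45C3
clock 1: out=1, reg = 0xA2E1
clock 2: out=1, reg = 0x5170
clock 3: out=0, reg = 0x28B8
clock 4: out=0, reg = 0x145C
clock 5: out=0, reg = 0x0A2E
clock 6: out=0, reg = 0x8517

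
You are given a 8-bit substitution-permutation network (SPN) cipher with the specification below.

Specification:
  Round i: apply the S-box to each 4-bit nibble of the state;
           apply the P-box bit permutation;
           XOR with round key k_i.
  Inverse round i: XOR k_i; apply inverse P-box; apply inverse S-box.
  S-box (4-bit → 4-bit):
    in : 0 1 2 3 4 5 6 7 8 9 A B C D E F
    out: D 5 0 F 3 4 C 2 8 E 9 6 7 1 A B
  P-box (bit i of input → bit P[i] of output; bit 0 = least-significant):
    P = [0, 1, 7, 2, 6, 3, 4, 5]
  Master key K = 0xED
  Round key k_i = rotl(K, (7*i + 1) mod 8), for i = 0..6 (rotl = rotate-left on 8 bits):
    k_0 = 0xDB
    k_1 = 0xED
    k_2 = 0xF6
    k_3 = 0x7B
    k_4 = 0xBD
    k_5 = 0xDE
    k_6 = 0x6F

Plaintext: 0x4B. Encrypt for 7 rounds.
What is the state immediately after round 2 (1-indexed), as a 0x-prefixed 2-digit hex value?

s_0 = plaintext = 0x4B
s_1 = Round(s_0, k_0) = 0x11
s_2 = Round(s_1, k_1) = 0x3C
s_3 = Round(s_2, k_2) = 0x0D
s_4 = Round(s_3, k_3) = 0x0A
s_5 = Round(s_4, k_4) = 0xC8
s_6 = Round(s_5, k_5) = 0x82
s_7 = Round(s_6, k_6) = 0x4F

0x3C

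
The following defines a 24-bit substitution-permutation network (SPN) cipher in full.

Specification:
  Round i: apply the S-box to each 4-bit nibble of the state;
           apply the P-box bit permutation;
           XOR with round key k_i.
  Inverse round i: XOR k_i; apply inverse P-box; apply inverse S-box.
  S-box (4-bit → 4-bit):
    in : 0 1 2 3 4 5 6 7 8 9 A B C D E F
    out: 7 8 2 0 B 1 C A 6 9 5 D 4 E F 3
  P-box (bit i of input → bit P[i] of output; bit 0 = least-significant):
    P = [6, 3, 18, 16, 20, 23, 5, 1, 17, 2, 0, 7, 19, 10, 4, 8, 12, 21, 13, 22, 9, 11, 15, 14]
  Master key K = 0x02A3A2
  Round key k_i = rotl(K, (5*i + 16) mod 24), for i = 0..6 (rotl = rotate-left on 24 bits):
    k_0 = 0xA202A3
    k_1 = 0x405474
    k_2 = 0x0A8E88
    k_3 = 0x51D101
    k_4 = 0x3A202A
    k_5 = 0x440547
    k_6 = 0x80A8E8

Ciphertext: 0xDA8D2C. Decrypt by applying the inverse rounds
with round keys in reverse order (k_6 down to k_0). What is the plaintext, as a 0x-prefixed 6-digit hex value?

s_0 = ciphertext = 0xDA8D2C
s_1 = InvRound(s_0, k_6) = 0x364455
s_2 = InvRound(s_1, k_5) = 0x176593
s_3 = InvRound(s_2, k_4) = 0x12E6CD
s_4 = InvRound(s_3, k_3) = 0x5B7434
s_5 = InvRound(s_4, k_2) = 0xEBC7A7
s_6 = InvRound(s_5, k_1) = 0xAFBB79
s_7 = InvRound(s_6, k_0) = 0x8AB11E

0x8AB11E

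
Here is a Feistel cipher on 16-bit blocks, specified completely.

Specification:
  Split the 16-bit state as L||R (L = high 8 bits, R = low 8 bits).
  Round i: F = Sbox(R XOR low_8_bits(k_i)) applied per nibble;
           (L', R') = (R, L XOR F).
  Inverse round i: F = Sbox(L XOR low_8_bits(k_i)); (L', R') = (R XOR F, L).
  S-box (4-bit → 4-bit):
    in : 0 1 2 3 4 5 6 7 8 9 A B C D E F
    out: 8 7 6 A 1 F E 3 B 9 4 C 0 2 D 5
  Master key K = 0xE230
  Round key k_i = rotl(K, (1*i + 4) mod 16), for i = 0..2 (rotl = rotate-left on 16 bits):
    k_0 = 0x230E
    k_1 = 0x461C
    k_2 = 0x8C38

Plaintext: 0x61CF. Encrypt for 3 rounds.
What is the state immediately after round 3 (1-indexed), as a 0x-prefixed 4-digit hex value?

0xFB6C

s_0 = plaintext = 0x61CF
s_1 = Round(s_0, k_0) = 0xCF66
s_2 = Round(s_1, k_1) = 0x66FB
s_3 = Round(s_2, k_2) = 0xFB6C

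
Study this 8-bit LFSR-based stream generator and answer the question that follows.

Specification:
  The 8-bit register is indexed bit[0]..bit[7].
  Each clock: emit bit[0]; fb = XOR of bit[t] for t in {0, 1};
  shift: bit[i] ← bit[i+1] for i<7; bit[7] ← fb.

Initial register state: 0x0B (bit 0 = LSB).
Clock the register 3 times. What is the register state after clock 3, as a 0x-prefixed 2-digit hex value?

reg_0 = 0x0B
clock 1: out=1, reg = 0x05
clock 2: out=1, reg = 0x82
clock 3: out=0, reg = 0xC1

0xC1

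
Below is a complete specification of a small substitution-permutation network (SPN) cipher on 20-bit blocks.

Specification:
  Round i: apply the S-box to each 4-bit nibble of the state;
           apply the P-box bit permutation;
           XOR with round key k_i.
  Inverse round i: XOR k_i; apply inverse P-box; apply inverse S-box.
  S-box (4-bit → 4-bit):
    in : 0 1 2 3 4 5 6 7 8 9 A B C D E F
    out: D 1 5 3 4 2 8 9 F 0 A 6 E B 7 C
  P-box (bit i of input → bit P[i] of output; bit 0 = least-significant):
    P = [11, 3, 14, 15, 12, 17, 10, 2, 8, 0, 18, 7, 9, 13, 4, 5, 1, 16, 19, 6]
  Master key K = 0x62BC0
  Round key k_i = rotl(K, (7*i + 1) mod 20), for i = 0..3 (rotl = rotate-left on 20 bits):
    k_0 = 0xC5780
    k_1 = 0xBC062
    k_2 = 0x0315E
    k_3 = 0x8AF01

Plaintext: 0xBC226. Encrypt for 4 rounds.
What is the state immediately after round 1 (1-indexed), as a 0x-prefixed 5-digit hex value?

s_0 = plaintext = 0xBC226
s_1 = Round(s_0, k_0) = 0x1E2B0
s_2 = Round(s_1, k_1) = 0xD2F70
s_3 = Round(s_2, k_2) = 0x5EB88
s_4 = Round(s_3, k_3) = 0xF511C

0x1E2B0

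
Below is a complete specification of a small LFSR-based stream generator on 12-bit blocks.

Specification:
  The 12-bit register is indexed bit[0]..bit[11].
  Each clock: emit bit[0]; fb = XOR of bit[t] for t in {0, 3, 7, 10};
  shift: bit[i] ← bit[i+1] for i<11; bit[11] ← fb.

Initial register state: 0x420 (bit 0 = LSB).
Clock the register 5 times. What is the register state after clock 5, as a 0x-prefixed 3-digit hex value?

reg_0 = 0x420
clock 1: out=0, reg = 0xA10
clock 2: out=0, reg = 0x508
clock 3: out=0, reg = 0x284
clock 4: out=0, reg = 0x942
clock 5: out=0, reg = 0x4A1

0x4A1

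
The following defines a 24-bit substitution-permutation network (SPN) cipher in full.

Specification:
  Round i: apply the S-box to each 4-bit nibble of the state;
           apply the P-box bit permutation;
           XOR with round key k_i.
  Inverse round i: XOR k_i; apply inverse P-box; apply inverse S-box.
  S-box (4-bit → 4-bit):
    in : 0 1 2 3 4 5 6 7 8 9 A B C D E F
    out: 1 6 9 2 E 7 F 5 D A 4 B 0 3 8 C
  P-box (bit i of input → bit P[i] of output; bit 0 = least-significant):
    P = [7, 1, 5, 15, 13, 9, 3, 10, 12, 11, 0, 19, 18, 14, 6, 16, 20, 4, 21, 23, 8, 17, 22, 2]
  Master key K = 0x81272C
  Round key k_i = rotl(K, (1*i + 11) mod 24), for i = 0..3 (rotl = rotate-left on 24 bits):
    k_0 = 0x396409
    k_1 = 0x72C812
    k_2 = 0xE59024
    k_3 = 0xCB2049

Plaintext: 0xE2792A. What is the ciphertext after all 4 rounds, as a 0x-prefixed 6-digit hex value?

0x3FEBAA

s_0 = plaintext = 0xE2792A
s_1 = Round(s_0, k_0) = 0xA5486D
s_2 = Round(s_1, k_1) = 0x0BBEC9
s_3 = Round(s_2, k_2) = 0x785136
s_4 = Round(s_3, k_3) = 0x3FEBAA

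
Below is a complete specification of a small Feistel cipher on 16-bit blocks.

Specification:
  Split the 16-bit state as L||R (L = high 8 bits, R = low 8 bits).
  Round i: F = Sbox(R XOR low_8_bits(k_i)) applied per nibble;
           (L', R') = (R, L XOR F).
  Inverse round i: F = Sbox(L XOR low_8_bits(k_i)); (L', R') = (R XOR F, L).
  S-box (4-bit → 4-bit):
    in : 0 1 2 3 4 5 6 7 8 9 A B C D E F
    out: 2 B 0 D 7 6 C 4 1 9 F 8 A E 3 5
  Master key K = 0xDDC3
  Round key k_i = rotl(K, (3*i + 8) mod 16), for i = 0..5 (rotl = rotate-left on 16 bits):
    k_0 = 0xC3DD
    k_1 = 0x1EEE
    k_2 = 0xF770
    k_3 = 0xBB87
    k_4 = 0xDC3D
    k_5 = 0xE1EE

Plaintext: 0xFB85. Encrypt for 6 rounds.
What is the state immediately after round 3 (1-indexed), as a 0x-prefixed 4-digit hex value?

s_0 = plaintext = 0xFB85
s_1 = Round(s_0, k_0) = 0x859A
s_2 = Round(s_1, k_1) = 0x9AC2
s_3 = Round(s_2, k_2) = 0xC21A
s_4 = Round(s_3, k_3) = 0x1A5C
s_5 = Round(s_4, k_4) = 0x5CD1
s_6 = Round(s_5, k_5) = 0xD189

0xC21A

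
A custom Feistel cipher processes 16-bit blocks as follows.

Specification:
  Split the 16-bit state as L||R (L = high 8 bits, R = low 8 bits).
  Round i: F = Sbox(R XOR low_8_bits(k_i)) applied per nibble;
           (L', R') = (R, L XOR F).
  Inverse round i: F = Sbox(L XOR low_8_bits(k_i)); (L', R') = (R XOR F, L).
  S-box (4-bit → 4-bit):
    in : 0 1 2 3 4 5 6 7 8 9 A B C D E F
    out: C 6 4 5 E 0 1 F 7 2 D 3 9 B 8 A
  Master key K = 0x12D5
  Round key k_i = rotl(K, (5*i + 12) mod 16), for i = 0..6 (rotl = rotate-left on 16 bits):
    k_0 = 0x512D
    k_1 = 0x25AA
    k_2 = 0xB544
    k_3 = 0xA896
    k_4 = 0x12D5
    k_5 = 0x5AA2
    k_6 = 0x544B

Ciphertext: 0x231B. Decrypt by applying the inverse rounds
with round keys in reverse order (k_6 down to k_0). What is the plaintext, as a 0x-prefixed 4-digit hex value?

0xC504

s_0 = ciphertext = 0x231B
s_1 = InvRound(s_0, k_6) = 0x0C23
s_2 = InvRound(s_1, k_5) = 0xFB0C
s_3 = InvRound(s_2, k_4) = 0x44FB
s_4 = InvRound(s_3, k_3) = 0x4F44
s_5 = InvRound(s_4, k_2) = 0x874F
s_6 = InvRound(s_5, k_1) = 0x0487
s_7 = InvRound(s_6, k_0) = 0xC504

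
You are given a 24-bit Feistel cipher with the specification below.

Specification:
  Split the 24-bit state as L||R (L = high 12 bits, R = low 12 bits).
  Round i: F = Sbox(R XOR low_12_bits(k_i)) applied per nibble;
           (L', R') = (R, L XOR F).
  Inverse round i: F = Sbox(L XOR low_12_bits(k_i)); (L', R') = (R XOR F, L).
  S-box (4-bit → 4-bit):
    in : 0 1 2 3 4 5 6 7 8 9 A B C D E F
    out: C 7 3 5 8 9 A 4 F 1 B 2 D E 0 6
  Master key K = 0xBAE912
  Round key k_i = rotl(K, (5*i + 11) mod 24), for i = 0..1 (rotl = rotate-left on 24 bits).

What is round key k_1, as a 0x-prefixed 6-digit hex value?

K = 0xBAE912
k_0 = rotl(K, (5*0+11) mod 24) = rotl(K, 11) = 0x4895D7
k_1 = rotl(K, (5*1+11) mod 24) = rotl(K, 16) = 0x12BAE9

0x12BAE9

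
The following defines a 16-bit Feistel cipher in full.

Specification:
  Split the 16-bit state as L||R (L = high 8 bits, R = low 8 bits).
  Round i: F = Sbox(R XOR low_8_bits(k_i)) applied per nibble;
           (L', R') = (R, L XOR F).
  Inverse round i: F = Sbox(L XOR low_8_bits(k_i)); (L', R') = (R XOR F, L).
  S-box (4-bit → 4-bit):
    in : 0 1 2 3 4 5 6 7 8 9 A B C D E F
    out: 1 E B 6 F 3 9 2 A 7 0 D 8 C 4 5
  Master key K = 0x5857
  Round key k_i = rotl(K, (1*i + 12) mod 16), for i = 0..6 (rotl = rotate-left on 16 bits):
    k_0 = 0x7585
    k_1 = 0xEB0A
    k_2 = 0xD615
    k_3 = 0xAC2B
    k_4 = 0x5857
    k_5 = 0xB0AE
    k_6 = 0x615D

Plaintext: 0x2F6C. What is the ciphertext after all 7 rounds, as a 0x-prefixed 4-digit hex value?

0xD15B

s_0 = plaintext = 0x2F6C
s_1 = Round(s_0, k_0) = 0x6C68
s_2 = Round(s_1, k_1) = 0x68F7
s_3 = Round(s_2, k_2) = 0xF723
s_4 = Round(s_3, k_3) = 0x23ED
s_5 = Round(s_4, k_4) = 0xEDF3
s_6 = Round(s_5, k_5) = 0xF3D1
s_7 = Round(s_6, k_6) = 0xD15B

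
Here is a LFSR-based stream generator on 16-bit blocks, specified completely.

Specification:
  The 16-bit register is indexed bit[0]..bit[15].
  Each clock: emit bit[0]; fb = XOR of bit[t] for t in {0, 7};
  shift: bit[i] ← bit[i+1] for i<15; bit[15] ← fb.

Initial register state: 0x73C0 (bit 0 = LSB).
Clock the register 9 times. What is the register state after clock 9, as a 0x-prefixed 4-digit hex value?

0x93B9

reg_0 = 0x73C0
clock 1: out=0, reg = 0xB9E0
clock 2: out=0, reg = 0xDCF0
clock 3: out=0, reg = 0xEE78
clock 4: out=0, reg = 0x773C
clock 5: out=0, reg = 0x3B9E
clock 6: out=0, reg = 0x9DCF
clock 7: out=1, reg = 0x4EE7
clock 8: out=1, reg = 0x2773
clock 9: out=1, reg = 0x93B9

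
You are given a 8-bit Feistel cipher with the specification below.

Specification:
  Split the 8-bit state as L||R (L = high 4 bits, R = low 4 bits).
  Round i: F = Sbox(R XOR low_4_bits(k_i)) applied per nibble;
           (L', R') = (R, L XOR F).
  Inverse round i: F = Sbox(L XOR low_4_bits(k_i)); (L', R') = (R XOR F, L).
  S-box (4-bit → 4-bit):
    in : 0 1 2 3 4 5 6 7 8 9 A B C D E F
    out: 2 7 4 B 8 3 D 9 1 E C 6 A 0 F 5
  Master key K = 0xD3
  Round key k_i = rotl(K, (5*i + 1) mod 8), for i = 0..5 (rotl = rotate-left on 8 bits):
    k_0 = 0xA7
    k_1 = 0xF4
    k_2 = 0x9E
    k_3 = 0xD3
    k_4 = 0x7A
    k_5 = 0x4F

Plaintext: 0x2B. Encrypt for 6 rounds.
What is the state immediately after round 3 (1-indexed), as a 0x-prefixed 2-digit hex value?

s_0 = plaintext = 0x2B
s_1 = Round(s_0, k_0) = 0xB8
s_2 = Round(s_1, k_1) = 0x81
s_3 = Round(s_2, k_2) = 0x1D
s_4 = Round(s_3, k_3) = 0xDE
s_5 = Round(s_4, k_4) = 0xE5
s_6 = Round(s_5, k_5) = 0x52

0x1D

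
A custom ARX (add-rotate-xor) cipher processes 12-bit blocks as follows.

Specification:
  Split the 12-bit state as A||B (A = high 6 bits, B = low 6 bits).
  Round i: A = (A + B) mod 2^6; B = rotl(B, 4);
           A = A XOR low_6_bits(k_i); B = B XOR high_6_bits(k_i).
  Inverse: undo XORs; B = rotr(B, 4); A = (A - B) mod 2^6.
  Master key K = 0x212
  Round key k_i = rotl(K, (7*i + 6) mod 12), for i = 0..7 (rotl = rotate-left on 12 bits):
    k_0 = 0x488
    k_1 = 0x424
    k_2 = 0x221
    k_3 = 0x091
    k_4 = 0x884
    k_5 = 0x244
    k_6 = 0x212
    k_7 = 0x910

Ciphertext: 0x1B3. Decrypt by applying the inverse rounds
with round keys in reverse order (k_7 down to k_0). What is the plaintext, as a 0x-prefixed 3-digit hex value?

0x039

s_0 = ciphertext = 0x1B3
s_1 = InvRound(s_0, k_7) = 0xE5D
s_2 = InvRound(s_1, k_6) = 0x595
s_3 = InvRound(s_2, k_5) = 0x871
s_4 = InvRound(s_3, k_4) = 0x60D
s_5 = InvRound(s_4, k_3) = 0x37C
s_6 = InvRound(s_5, k_2) = 0x653
s_7 = InvRound(s_6, k_1) = 0xC4C
s_8 = InvRound(s_7, k_0) = 0x039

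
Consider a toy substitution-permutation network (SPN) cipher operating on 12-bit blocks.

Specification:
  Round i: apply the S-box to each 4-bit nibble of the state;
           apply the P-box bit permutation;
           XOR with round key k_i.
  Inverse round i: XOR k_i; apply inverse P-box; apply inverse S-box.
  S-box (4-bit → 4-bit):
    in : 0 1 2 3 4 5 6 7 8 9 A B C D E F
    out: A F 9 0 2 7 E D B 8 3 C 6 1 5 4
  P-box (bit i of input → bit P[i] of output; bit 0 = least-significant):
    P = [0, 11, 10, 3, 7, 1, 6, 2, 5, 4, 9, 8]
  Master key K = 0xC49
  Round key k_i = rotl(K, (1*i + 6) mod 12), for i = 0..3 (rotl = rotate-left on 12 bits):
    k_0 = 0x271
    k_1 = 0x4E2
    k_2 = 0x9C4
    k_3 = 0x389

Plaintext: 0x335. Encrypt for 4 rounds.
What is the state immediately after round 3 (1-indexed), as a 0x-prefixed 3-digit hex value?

s_0 = plaintext = 0x335
s_1 = Round(s_0, k_0) = 0xE70
s_2 = Round(s_1, k_1) = 0xE0E
s_3 = Round(s_2, k_2) = 0xFE3
s_4 = Round(s_3, k_3) = 0x149

0xFE3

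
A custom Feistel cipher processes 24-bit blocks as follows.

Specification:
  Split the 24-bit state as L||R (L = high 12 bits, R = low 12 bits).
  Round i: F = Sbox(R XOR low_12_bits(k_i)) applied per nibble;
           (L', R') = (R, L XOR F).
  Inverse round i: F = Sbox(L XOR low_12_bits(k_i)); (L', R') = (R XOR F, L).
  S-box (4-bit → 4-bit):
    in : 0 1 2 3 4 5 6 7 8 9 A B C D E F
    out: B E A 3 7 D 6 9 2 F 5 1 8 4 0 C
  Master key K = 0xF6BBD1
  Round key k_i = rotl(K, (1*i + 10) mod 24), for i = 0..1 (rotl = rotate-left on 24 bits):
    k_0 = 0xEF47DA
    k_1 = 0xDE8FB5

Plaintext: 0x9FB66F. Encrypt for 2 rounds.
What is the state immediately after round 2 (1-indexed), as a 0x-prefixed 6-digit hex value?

0x7E64BC

s_0 = plaintext = 0x9FB66F
s_1 = Round(s_0, k_0) = 0x66F7E6
s_2 = Round(s_1, k_1) = 0x7E64BC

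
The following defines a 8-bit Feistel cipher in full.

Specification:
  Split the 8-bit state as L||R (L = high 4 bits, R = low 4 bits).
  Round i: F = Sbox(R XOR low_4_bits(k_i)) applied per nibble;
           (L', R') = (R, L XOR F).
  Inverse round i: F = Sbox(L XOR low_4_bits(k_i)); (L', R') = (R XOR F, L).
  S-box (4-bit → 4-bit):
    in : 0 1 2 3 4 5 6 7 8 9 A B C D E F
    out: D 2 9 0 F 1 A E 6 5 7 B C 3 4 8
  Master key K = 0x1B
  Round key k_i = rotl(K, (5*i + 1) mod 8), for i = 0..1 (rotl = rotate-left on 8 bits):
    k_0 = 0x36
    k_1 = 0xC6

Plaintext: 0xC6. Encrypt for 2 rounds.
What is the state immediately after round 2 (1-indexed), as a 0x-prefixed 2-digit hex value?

0x18

s_0 = plaintext = 0xC6
s_1 = Round(s_0, k_0) = 0x61
s_2 = Round(s_1, k_1) = 0x18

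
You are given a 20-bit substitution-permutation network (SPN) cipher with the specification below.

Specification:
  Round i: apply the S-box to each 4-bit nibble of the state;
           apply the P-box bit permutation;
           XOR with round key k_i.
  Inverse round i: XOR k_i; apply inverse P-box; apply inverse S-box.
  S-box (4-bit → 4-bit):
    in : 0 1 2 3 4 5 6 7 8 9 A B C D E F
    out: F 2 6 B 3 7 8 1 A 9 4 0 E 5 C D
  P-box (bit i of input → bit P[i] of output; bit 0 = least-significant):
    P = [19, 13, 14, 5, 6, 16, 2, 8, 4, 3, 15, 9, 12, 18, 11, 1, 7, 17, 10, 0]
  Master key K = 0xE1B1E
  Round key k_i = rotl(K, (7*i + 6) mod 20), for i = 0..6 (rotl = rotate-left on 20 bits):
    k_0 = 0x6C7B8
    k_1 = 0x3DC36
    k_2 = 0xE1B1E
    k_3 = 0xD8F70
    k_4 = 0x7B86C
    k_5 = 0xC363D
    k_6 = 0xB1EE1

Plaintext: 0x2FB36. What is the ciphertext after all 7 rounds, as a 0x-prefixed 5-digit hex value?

s_0 = plaintext = 0x2FB36
s_1 = Round(s_0, k_0) = 0x5DADA
s_2 = Round(s_1, k_1) = 0x100F2
s_3 = Round(s_2, k_2) = 0x8E040
s_4 = Round(s_3, k_3) = 0x6650B
s_5 = Round(s_4, k_4) = 0x63933
s_6 = Round(s_5, k_5) = 0x1054E
s_7 = Round(s_6, k_6) = 0xCC69B

0xCC69B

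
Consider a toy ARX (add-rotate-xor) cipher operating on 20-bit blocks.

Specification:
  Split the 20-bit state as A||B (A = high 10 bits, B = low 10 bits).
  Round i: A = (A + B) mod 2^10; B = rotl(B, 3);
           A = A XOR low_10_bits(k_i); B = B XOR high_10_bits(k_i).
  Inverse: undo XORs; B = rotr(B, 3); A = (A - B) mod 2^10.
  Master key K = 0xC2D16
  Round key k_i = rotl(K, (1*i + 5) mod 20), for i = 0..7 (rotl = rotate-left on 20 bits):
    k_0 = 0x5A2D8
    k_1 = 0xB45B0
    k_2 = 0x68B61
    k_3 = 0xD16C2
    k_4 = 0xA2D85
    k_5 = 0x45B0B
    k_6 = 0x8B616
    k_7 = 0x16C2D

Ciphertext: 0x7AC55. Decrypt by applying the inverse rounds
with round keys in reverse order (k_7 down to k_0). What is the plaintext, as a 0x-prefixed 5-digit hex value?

0x4F618

s_0 = ciphertext = 0x7AC55
s_1 = InvRound(s_0, k_7) = 0xB1701
s_2 = InvRound(s_1, k_6) = 0xABA25
s_3 = InvRound(s_2, k_5) = 0xEFDE6
s_4 = InvRound(s_3, k_4) = 0xD36ED
s_5 = InvRound(s_4, k_3) = 0x56835
s_6 = InvRound(s_5, k_2) = 0xA27B2
s_7 = InvRound(s_6, k_1) = 0x635AC
s_8 = InvRound(s_7, k_0) = 0x4F618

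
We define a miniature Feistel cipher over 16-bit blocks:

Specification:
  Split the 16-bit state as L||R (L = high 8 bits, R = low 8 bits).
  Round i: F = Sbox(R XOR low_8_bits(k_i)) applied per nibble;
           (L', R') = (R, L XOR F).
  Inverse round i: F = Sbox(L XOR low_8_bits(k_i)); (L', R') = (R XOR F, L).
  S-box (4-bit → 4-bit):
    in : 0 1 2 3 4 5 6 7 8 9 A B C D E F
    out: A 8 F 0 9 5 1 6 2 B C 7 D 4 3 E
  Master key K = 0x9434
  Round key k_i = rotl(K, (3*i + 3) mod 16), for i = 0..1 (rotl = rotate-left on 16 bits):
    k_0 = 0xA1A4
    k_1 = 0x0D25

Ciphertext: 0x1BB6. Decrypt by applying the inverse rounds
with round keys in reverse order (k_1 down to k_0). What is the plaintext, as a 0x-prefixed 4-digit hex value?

s_0 = ciphertext = 0x1BB6
s_1 = InvRound(s_0, k_1) = 0xB51B
s_2 = InvRound(s_1, k_0) = 0x93B5

0x93B5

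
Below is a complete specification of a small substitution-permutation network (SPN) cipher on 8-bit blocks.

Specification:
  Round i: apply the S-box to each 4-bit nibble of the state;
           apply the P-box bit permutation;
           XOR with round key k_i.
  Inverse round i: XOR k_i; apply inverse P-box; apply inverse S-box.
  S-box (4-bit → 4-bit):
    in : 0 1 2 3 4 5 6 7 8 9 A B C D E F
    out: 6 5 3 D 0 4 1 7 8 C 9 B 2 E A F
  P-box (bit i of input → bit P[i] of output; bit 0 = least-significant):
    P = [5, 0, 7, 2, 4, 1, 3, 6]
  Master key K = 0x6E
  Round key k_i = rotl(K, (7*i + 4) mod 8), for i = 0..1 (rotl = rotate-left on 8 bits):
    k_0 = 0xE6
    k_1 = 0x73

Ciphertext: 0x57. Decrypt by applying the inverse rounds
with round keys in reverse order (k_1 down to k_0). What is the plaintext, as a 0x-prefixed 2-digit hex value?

s_0 = ciphertext = 0x57
s_1 = InvRound(s_0, k_1) = 0x4A
s_2 = InvRound(s_1, k_0) = 0x53

0x53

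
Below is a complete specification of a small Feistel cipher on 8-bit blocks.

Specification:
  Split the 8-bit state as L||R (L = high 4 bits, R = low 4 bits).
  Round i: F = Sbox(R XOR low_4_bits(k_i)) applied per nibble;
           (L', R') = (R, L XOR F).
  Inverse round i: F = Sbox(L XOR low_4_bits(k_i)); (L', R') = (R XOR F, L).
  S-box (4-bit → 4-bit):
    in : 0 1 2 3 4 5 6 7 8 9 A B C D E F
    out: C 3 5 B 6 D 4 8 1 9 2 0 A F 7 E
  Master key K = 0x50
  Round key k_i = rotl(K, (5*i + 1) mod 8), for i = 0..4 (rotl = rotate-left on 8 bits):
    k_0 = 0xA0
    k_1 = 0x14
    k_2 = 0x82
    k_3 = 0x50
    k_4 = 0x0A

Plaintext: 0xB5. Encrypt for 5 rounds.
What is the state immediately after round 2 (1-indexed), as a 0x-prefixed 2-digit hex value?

s_0 = plaintext = 0xB5
s_1 = Round(s_0, k_0) = 0x56
s_2 = Round(s_1, k_1) = 0x60
s_3 = Round(s_2, k_2) = 0x03
s_4 = Round(s_3, k_3) = 0x3B
s_5 = Round(s_4, k_4) = 0xB0

0x60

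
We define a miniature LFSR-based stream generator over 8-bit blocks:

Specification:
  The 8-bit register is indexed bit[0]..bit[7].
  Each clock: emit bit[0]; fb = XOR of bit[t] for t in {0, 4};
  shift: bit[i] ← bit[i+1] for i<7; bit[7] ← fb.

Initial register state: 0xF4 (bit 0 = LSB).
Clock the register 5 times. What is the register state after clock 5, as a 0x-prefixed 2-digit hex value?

0x5F

reg_0 = 0xF4
clock 1: out=0, reg = 0xFA
clock 2: out=0, reg = 0xFD
clock 3: out=1, reg = 0x7E
clock 4: out=0, reg = 0xBF
clock 5: out=1, reg = 0x5F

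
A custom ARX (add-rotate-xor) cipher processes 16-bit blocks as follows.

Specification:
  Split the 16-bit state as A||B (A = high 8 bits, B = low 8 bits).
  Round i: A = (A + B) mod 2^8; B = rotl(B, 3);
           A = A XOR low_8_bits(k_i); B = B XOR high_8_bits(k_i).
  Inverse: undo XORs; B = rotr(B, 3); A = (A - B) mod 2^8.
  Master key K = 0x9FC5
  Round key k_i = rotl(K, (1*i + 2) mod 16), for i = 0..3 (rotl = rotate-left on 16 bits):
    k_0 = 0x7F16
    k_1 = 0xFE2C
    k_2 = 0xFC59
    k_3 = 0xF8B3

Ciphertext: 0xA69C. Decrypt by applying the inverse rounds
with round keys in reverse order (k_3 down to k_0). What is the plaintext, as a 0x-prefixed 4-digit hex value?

s_0 = ciphertext = 0xA69C
s_1 = InvRound(s_0, k_3) = 0x898C
s_2 = InvRound(s_1, k_2) = 0xC20E
s_3 = InvRound(s_2, k_1) = 0xD01E
s_4 = InvRound(s_3, k_0) = 0x9A2C

0x9A2C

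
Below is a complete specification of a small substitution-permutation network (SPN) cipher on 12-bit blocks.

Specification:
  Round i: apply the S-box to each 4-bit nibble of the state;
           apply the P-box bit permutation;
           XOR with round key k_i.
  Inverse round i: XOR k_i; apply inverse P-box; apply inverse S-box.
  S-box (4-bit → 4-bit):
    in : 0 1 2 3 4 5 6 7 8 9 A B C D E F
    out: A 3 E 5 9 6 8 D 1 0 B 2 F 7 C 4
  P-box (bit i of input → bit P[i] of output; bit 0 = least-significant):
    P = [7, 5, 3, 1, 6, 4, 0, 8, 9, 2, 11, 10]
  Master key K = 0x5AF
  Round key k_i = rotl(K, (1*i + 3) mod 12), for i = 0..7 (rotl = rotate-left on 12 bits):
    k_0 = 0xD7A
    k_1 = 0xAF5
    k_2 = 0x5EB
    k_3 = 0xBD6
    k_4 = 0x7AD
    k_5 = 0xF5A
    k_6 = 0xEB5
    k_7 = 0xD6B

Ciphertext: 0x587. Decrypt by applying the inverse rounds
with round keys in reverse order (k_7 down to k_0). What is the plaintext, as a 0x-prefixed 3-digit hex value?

0x63D

s_0 = ciphertext = 0x587
s_1 = InvRound(s_0, k_7) = 0x58D
s_2 = InvRound(s_1, k_6) = 0x305
s_3 = InvRound(s_2, k_5) = 0x2DE
s_4 = InvRound(s_3, k_4) = 0x6C0
s_5 = InvRound(s_4, k_3) = 0x206
s_6 = InvRound(s_5, k_2) = 0xA7D
s_7 = InvRound(s_6, k_1) = 0x993
s_8 = InvRound(s_7, k_0) = 0x63D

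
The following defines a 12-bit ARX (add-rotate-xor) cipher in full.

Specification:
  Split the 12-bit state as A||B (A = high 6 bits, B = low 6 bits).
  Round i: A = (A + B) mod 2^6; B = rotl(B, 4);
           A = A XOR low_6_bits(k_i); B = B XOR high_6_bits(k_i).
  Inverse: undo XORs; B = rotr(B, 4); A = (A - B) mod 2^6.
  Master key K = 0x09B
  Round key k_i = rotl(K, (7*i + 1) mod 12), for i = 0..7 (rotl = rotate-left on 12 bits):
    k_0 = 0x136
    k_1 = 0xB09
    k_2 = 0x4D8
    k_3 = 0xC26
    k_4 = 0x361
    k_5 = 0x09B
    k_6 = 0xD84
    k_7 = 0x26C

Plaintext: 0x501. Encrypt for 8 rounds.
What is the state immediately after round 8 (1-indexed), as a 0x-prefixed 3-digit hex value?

0x009

s_0 = plaintext = 0x501
s_1 = Round(s_0, k_0) = 0x8D4
s_2 = Round(s_1, k_1) = 0xFA9
s_3 = Round(s_2, k_2) = 0xFC9
s_4 = Round(s_3, k_3) = 0xBA2
s_5 = Round(s_4, k_4) = 0xC65
s_6 = Round(s_5, k_5) = 0x35B
s_7 = Round(s_6, k_6) = 0xB00
s_8 = Round(s_7, k_7) = 0x009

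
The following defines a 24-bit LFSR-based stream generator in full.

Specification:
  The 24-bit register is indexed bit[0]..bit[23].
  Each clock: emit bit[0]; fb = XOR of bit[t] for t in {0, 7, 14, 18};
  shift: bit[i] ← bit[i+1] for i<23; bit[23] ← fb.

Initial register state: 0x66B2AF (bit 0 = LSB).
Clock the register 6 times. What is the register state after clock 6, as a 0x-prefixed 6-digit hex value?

reg_0 = 0x66B2AF
clock 1: out=1, reg = 0xB35957
clock 2: out=1, reg = 0x59ACAB
clock 3: out=1, reg = 0x2CD655
clock 4: out=1, reg = 0x966B2A
clock 5: out=0, reg = 0x4B3595
clock 6: out=1, reg = 0x259ACA

0x259ACA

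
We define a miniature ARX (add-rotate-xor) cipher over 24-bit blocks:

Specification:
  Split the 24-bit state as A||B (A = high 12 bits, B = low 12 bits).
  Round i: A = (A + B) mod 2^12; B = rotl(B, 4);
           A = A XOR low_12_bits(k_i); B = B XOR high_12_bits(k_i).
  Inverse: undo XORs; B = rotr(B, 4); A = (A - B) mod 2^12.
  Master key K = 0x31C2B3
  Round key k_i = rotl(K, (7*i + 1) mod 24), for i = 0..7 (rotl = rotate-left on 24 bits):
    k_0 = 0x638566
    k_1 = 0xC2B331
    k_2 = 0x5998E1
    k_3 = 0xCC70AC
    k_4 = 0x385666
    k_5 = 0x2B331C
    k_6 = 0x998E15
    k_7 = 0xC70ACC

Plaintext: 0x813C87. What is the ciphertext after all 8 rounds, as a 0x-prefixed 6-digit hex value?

0xDE3817

s_0 = plaintext = 0x813C87
s_1 = Round(s_0, k_0) = 0x1FCE44
s_2 = Round(s_1, k_1) = 0x371865
s_3 = Round(s_2, k_2) = 0x3373C1
s_4 = Round(s_3, k_3) = 0x6540D4
s_5 = Round(s_4, k_4) = 0x14EEC5
s_6 = Round(s_5, k_5) = 0x30FEED
s_7 = Round(s_6, k_6) = 0xFE9746
s_8 = Round(s_7, k_7) = 0xDE3817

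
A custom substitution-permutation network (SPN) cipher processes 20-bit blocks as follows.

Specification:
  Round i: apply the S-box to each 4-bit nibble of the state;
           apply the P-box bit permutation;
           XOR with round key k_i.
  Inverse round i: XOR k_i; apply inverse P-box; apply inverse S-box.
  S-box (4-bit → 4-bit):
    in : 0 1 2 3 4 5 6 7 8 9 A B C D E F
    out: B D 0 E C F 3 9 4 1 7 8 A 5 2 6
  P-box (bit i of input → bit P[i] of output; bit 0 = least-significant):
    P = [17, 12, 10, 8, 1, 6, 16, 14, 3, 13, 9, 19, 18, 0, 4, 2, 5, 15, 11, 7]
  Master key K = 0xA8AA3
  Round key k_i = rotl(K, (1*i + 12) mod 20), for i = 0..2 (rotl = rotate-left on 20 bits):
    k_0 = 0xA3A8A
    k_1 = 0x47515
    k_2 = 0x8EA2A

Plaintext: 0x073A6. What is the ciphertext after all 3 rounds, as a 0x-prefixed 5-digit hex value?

0xAC3EB

s_0 = plaintext = 0x073A6
s_1 = Round(s_0, k_0) = 0x5886C
s_2 = Round(s_1, k_1) = 0x4EEE7
s_3 = Round(s_2, k_2) = 0xAC3EB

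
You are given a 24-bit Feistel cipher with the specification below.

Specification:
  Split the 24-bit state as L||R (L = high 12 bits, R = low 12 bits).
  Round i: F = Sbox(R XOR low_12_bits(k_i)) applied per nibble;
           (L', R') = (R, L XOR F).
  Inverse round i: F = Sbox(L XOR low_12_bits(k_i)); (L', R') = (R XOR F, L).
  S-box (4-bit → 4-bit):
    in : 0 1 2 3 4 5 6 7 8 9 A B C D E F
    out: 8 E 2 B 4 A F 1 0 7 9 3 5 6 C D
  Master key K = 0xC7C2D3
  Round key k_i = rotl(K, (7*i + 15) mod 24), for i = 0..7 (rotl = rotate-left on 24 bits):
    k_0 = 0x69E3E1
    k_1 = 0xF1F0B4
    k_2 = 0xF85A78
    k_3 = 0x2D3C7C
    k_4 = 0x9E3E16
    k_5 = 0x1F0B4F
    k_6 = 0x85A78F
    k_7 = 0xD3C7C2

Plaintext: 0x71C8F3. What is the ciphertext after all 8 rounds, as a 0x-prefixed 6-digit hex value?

0x70D6BE

s_0 = plaintext = 0x71C8F3
s_1 = Round(s_0, k_0) = 0x8F34FE
s_2 = Round(s_1, k_1) = 0x4FECBA
s_3 = Round(s_2, k_2) = 0xCBABAC
s_4 = Round(s_3, k_3) = 0xBACDD2
s_5 = Round(s_4, k_4) = 0xDD20F8
s_6 = Round(s_5, k_5) = 0x0F8EE3
s_7 = Round(s_6, k_6) = 0xEE370D
s_8 = Round(s_7, k_7) = 0x70D6BE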